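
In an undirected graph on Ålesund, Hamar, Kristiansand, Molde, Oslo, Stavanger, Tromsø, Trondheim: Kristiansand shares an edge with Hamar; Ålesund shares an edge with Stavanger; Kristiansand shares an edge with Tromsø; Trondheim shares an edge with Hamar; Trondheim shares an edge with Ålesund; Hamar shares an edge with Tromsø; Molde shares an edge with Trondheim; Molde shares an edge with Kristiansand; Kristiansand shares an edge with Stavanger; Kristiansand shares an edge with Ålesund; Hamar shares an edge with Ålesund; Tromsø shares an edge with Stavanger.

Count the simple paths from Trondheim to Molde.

Trondheim–Ålesund–Hamar–Kristiansand–Molde
Trondheim–Ålesund–Hamar–Tromsø–Kristiansand–Molde
Trondheim–Ålesund–Hamar–Tromsø–Stavanger–Kristiansand–Molde
Trondheim–Ålesund–Kristiansand–Molde
Trondheim–Ålesund–Stavanger–Kristiansand–Molde
Trondheim–Ålesund–Stavanger–Tromsø–Hamar–Kristiansand–Molde
Trondheim–Ålesund–Stavanger–Tromsø–Kristiansand–Molde
Trondheim–Hamar–Ålesund–Kristiansand–Molde
Trondheim–Hamar–Ålesund–Stavanger–Kristiansand–Molde
Trondheim–Hamar–Ålesund–Stavanger–Tromsø–Kristiansand–Molde
Trondheim–Hamar–Kristiansand–Molde
Trondheim–Hamar–Tromsø–Kristiansand–Molde
Trondheim–Hamar–Tromsø–Stavanger–Ålesund–Kristiansand–Molde
Trondheim–Hamar–Tromsø–Stavanger–Kristiansand–Molde
Trondheim–Molde

15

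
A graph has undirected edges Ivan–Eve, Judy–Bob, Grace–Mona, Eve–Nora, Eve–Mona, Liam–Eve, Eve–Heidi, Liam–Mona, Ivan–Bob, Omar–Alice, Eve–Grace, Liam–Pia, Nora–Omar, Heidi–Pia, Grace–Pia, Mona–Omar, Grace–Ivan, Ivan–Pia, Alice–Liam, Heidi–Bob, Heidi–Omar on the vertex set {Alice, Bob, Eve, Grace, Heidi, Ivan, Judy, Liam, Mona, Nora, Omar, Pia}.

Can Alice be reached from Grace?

Yes

Explore from Grace.
Distance 1: reach Eve, Ivan, Mona, Pia.
Distance 2: reach Bob, Heidi, Liam, Nora, Omar.
Distance 3: reach Alice, Judy.
Found Alice.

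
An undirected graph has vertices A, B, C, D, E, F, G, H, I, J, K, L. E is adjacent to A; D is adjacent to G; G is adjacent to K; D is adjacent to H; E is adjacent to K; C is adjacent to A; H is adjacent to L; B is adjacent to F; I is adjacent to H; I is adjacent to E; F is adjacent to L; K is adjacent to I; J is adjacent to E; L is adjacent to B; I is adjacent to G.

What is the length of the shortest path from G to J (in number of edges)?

3

Distance 0: G.
Distance 1: D, I, K.
Distance 2: E, H.
Distance 3: A, J, L — contains J.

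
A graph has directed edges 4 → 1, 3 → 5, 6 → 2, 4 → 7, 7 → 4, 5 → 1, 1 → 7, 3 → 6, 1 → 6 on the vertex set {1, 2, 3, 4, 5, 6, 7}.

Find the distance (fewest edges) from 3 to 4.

Distance 0: 3.
Distance 1: 5, 6.
Distance 2: 1, 2.
Distance 3: 7.
Distance 4: 4 — contains 4.

4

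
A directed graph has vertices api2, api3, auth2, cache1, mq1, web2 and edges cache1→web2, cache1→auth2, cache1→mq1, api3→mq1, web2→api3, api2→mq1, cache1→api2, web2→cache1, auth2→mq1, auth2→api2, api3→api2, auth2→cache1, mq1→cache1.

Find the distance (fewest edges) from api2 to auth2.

Distance 0: api2.
Distance 1: mq1.
Distance 2: cache1.
Distance 3: auth2, web2 — contains auth2.

3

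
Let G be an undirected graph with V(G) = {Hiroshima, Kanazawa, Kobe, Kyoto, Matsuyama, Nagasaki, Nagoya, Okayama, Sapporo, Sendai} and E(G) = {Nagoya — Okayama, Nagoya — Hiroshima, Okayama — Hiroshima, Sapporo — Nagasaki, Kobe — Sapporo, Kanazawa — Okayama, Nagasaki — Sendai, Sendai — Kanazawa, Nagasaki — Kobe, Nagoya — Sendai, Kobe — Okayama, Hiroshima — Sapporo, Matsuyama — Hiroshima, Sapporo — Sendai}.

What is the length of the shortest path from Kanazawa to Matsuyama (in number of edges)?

Distance 0: Kanazawa.
Distance 1: Okayama, Sendai.
Distance 2: Hiroshima, Kobe, Nagasaki, Nagoya, Sapporo.
Distance 3: Matsuyama — contains Matsuyama.

3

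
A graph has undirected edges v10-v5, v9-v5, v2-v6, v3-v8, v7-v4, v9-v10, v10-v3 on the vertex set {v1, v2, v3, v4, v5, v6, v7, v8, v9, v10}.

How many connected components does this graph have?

From v1: component {v1}.
From v2: component {v2, v6}.
From v3: component {v3, v5, v8, v9, v10}.
From v4: component {v4, v7}.
That's 4 components.

4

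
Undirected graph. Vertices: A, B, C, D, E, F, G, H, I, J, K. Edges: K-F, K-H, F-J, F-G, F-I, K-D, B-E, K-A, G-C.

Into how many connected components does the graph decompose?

2

From A: component {A, C, D, F, G, H, I, J, K}.
From B: component {B, E}.
That's 2 components.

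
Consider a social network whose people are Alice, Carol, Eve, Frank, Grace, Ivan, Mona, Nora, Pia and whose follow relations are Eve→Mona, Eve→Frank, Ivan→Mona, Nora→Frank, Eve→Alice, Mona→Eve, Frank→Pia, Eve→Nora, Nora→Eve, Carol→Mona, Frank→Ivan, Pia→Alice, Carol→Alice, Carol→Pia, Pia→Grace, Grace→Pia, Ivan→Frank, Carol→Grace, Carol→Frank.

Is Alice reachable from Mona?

Explore from Mona.
Distance 1: reach Eve.
Distance 2: reach Alice, Frank, Nora.
Found Alice.

Yes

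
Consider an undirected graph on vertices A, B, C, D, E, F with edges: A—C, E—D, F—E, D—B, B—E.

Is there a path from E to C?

Explore from E.
Distance 1: reach B, D, F.
The search is exhausted without reaching C; it lies in a different component.

No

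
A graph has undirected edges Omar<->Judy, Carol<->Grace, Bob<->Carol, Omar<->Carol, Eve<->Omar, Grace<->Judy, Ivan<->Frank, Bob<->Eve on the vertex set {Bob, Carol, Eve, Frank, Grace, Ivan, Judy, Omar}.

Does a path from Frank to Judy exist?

No

Explore from Frank.
Distance 1: reach Ivan.
The search is exhausted without reaching Judy; it lies in a different component.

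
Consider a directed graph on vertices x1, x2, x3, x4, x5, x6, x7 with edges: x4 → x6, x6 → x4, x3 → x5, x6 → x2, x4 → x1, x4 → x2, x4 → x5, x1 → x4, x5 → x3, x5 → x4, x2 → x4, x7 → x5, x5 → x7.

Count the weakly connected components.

1

From x1: component {x1, x2, x3, x4, x5, x6, x7}.
That's 1 component.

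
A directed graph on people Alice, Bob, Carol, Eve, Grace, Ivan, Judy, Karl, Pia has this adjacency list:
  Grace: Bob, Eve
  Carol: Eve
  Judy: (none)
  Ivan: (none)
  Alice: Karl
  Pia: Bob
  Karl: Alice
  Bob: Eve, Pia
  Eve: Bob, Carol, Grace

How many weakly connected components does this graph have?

From Alice: component {Alice, Karl}.
From Bob: component {Bob, Carol, Eve, Grace, Pia}.
From Ivan: component {Ivan}.
From Judy: component {Judy}.
That's 4 components.

4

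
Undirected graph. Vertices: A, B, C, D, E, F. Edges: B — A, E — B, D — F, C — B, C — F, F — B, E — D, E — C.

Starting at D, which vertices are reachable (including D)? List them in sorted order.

Start at D.
Its neighbours: E, F.
Then their neighbours: B, C.
Then next layer: A.
Every vertex is now reached.

A, B, C, D, E, F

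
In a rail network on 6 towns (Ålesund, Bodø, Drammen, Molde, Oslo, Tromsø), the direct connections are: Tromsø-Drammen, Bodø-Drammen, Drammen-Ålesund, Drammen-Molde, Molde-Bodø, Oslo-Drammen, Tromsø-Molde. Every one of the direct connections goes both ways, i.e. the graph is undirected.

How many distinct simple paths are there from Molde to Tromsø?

3

Molde–Bodø–Drammen–Tromsø
Molde–Drammen–Tromsø
Molde–Tromsø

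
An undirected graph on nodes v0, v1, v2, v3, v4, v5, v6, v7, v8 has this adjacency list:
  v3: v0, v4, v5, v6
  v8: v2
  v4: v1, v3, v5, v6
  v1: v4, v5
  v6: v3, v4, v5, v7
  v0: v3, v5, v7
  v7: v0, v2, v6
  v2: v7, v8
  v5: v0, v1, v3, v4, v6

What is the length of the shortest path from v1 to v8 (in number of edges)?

Distance 0: v1.
Distance 1: v4, v5.
Distance 2: v0, v3, v6.
Distance 3: v7.
Distance 4: v2.
Distance 5: v8 — contains v8.

5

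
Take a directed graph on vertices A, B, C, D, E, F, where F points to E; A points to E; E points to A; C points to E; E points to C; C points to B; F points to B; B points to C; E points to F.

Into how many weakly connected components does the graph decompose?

From A: component {A, B, C, E, F}.
From D: component {D}.
That's 2 components.

2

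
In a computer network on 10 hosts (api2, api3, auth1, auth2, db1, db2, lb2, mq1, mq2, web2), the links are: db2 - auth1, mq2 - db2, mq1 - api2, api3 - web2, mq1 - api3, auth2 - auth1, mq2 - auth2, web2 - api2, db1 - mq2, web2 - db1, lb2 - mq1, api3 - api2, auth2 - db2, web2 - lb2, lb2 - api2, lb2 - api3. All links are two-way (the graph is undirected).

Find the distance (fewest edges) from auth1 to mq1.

Distance 0: auth1.
Distance 1: auth2, db2.
Distance 2: mq2.
Distance 3: db1.
Distance 4: web2.
Distance 5: api2, api3, lb2.
Distance 6: mq1 — contains mq1.

6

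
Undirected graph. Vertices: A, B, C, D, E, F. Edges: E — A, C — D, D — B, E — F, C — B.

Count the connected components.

From A: component {A, E, F}.
From B: component {B, C, D}.
That's 2 components.

2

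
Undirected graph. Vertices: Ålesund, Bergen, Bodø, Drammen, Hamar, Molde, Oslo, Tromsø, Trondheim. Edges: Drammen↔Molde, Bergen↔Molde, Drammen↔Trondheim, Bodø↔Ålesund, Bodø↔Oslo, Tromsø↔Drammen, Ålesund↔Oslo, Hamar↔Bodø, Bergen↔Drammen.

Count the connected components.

2

From Ålesund: component {Ålesund, Bodø, Hamar, Oslo}.
From Bergen: component {Bergen, Drammen, Molde, Tromsø, Trondheim}.
That's 2 components.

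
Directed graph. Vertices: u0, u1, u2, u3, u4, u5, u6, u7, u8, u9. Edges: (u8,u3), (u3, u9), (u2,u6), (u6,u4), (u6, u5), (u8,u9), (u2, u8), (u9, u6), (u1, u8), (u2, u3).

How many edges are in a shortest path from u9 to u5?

2

Distance 0: u9.
Distance 1: u6.
Distance 2: u4, u5 — contains u5.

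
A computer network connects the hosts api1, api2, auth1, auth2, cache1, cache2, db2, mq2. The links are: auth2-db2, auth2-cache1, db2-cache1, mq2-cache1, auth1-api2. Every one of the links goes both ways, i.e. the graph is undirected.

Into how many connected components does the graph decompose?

4

From api1: component {api1}.
From api2: component {api2, auth1}.
From auth2: component {auth2, cache1, db2, mq2}.
From cache2: component {cache2}.
That's 4 components.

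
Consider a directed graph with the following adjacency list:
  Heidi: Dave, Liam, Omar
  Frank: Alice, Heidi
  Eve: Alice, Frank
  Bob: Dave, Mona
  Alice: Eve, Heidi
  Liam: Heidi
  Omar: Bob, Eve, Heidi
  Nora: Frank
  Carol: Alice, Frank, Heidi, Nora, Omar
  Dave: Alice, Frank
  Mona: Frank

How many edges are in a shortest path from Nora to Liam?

3

Distance 0: Nora.
Distance 1: Frank.
Distance 2: Alice, Heidi.
Distance 3: Dave, Eve, Liam, Omar — contains Liam.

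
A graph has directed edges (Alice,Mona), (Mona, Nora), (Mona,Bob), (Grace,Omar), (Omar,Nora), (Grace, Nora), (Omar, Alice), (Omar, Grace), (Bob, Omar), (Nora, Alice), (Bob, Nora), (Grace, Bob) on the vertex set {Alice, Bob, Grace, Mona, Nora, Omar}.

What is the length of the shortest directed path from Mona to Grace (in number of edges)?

Distance 0: Mona.
Distance 1: Bob, Nora.
Distance 2: Alice, Omar.
Distance 3: Grace — contains Grace.

3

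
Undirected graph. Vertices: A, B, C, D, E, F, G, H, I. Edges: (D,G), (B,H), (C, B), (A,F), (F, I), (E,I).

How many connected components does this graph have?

From A: component {A, E, F, I}.
From B: component {B, C, H}.
From D: component {D, G}.
That's 3 components.

3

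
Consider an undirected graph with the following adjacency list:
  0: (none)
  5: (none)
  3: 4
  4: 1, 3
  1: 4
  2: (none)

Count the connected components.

4

From 0: component {0}.
From 1: component {1, 3, 4}.
From 2: component {2}.
From 5: component {5}.
That's 4 components.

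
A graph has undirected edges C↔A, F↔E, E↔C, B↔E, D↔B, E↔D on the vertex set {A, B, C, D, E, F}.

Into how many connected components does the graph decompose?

From A: component {A, B, C, D, E, F}.
That's 1 component.

1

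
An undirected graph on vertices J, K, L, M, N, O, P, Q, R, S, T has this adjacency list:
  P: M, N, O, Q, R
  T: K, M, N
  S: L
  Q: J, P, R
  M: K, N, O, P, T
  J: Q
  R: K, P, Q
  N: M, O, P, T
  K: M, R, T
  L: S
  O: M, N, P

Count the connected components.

2

From J: component {J, K, M, N, O, P, Q, R, T}.
From L: component {L, S}.
That's 2 components.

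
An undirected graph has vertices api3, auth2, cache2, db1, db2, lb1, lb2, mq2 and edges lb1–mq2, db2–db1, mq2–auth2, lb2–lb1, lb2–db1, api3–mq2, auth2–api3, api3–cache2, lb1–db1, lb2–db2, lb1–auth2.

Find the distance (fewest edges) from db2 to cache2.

5

Distance 0: db2.
Distance 1: db1, lb2.
Distance 2: lb1.
Distance 3: auth2, mq2.
Distance 4: api3.
Distance 5: cache2 — contains cache2.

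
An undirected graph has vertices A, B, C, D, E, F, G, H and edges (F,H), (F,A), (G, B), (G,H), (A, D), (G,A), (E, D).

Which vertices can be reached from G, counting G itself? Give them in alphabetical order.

Start at G.
Its neighbours: A, B, H.
Then their neighbours: D, F.
Then next layer: E.
Nothing further is reachable.

A, B, D, E, F, G, H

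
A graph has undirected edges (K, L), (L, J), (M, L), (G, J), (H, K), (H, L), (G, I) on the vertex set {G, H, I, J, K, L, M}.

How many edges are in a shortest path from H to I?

Distance 0: H.
Distance 1: K, L.
Distance 2: J, M.
Distance 3: G.
Distance 4: I — contains I.

4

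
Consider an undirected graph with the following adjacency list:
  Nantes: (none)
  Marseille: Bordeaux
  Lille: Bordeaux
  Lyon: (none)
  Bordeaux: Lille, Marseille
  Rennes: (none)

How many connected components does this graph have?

From Bordeaux: component {Bordeaux, Lille, Marseille}.
From Lyon: component {Lyon}.
From Nantes: component {Nantes}.
From Rennes: component {Rennes}.
That's 4 components.

4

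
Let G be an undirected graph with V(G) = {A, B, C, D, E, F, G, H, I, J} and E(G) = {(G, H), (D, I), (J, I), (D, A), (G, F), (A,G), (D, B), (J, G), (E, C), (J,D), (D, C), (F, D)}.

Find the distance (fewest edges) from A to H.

Distance 0: A.
Distance 1: D, G.
Distance 2: B, C, F, H, I, J — contains H.

2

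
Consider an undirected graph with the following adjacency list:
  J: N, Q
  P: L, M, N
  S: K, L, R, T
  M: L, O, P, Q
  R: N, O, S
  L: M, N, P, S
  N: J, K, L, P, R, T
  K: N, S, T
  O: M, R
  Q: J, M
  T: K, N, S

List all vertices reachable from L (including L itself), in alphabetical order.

J, K, L, M, N, O, P, Q, R, S, T

Start at L.
Its neighbours: M, N, P, S.
Then their neighbours: J, K, O, Q, R, T.
Every vertex is now reached.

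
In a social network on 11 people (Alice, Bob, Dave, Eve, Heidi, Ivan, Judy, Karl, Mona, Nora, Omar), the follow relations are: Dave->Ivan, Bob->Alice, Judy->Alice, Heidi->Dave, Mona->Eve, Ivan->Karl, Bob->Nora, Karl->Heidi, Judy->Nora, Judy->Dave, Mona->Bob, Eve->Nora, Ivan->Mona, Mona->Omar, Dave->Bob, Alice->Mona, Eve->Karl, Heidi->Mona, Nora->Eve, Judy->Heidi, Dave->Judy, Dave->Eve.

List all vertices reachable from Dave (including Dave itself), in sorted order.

Start at Dave.
Its neighbours: Bob, Eve, Ivan, Judy.
Then their neighbours: Alice, Heidi, Karl, Mona, Nora.
Then next layer: Omar.
Every vertex is now reached.

Alice, Bob, Dave, Eve, Heidi, Ivan, Judy, Karl, Mona, Nora, Omar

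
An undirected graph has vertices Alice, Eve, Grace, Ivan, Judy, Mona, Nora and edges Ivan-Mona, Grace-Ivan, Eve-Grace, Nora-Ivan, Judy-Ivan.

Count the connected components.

2

From Alice: component {Alice}.
From Eve: component {Eve, Grace, Ivan, Judy, Mona, Nora}.
That's 2 components.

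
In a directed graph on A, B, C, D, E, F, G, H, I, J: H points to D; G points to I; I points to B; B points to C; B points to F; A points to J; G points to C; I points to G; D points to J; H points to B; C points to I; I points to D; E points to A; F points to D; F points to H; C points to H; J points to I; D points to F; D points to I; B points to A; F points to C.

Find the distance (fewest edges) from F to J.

Distance 0: F.
Distance 1: C, D, H.
Distance 2: B, I, J — contains J.

2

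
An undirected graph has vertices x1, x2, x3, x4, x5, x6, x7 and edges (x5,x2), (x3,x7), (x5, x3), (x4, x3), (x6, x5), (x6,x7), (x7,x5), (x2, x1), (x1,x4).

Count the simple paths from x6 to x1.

x6–x5–x2–x1
x6–x5–x3–x4–x1
x6–x5–x7–x3–x4–x1
x6–x7–x3–x4–x1
x6–x7–x3–x5–x2–x1
x6–x7–x5–x2–x1
x6–x7–x5–x3–x4–x1

7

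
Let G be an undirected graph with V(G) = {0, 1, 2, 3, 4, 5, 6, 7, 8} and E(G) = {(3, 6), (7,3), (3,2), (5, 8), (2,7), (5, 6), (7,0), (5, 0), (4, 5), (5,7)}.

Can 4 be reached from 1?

No

1 has no edges, so nothing is reachable from it.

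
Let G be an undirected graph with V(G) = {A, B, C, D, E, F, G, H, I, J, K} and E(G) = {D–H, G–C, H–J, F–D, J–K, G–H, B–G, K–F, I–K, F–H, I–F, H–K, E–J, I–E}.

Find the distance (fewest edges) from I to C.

Distance 0: I.
Distance 1: E, F, K.
Distance 2: D, H, J.
Distance 3: G.
Distance 4: B, C — contains C.

4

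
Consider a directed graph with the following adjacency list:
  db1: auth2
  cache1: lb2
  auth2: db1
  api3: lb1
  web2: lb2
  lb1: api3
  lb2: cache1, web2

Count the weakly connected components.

3

From api3: component {api3, lb1}.
From auth2: component {auth2, db1}.
From cache1: component {cache1, lb2, web2}.
That's 3 components.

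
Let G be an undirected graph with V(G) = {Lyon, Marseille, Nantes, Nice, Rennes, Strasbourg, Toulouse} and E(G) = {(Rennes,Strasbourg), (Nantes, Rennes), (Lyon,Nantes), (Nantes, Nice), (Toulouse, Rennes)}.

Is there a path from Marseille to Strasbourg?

Marseille has no edges, so nothing is reachable from it.

No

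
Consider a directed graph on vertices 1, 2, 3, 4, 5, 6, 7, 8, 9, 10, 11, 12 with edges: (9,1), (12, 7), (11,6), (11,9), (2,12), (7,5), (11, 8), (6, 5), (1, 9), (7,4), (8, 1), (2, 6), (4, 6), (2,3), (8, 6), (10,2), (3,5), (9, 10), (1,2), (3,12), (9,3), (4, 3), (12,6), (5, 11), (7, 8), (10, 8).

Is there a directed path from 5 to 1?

Explore from 5.
Distance 1: reach 11.
Distance 2: reach 6, 8, 9.
Distance 3: reach 1, 3, 10.
Found 1.

Yes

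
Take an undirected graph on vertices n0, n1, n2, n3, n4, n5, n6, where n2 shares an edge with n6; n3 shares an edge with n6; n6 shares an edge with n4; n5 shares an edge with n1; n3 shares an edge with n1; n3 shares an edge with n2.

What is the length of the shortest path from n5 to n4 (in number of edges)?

4

Distance 0: n5.
Distance 1: n1.
Distance 2: n3.
Distance 3: n2, n6.
Distance 4: n4 — contains n4.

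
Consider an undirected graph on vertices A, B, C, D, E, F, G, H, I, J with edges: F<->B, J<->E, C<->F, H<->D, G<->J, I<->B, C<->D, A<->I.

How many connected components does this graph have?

2

From A: component {A, B, C, D, F, H, I}.
From E: component {E, G, J}.
That's 2 components.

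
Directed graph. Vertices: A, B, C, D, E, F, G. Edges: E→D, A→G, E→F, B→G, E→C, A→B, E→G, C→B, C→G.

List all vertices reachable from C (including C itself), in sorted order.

Start at C.
Its neighbours: B, G.
Nothing further is reachable.

B, C, G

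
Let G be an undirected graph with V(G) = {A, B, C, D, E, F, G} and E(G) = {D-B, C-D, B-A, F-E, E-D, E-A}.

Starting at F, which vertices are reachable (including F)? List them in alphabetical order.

Start at F.
Its neighbours: E.
Then their neighbours: A, D.
Then next layer: B, C.
Nothing further is reachable.

A, B, C, D, E, F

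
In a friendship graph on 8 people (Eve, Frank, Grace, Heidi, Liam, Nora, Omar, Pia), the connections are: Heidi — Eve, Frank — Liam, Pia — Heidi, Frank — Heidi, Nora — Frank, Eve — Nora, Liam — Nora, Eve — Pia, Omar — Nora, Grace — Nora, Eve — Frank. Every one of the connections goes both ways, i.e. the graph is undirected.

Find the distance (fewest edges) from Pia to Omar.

3

Distance 0: Pia.
Distance 1: Eve, Heidi.
Distance 2: Frank, Nora.
Distance 3: Grace, Liam, Omar — contains Omar.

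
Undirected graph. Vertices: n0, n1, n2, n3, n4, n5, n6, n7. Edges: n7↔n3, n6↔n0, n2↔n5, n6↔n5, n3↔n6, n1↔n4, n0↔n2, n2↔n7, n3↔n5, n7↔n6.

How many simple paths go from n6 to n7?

7

n6–n0–n2–n5–n3–n7
n6–n0–n2–n7
n6–n3–n5–n2–n7
n6–n3–n7
n6–n5–n2–n7
n6–n5–n3–n7
n6–n7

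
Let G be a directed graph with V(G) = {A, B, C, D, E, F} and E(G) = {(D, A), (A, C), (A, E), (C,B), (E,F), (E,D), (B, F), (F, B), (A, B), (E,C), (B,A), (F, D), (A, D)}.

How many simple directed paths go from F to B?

4

F→B
F→D→A→B
F→D→A→C→B
F→D→A→E→C→B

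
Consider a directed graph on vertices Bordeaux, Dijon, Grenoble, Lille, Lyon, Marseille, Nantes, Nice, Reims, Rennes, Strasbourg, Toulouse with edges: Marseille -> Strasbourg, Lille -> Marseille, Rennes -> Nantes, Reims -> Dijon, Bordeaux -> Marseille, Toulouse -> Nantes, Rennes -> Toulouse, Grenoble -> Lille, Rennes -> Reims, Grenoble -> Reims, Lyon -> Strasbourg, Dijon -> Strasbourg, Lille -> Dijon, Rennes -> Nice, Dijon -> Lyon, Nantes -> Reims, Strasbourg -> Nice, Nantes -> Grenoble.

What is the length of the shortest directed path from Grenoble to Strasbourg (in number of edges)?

3

Distance 0: Grenoble.
Distance 1: Lille, Reims.
Distance 2: Dijon, Marseille.
Distance 3: Lyon, Strasbourg — contains Strasbourg.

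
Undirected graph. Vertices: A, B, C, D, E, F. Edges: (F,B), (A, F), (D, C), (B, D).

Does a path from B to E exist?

Explore from B.
Distance 1: reach D, F.
Distance 2: reach A, C.
The search is exhausted without reaching E; it lies in a different component.

No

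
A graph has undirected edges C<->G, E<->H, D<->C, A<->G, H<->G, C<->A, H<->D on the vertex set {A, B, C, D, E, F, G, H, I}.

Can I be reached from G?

No

Explore from G.
Distance 1: reach A, C, H.
Distance 2: reach D, E.
The search is exhausted without reaching I; it lies in a different component.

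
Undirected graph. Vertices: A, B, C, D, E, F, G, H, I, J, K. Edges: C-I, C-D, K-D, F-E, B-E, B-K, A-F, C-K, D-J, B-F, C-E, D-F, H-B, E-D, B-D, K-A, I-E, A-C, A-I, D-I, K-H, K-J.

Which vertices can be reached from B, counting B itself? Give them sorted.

Start at B.
Its neighbours: D, E, F, H, K.
Then their neighbours: A, C, I, J.
Nothing further is reachable.

A, B, C, D, E, F, H, I, J, K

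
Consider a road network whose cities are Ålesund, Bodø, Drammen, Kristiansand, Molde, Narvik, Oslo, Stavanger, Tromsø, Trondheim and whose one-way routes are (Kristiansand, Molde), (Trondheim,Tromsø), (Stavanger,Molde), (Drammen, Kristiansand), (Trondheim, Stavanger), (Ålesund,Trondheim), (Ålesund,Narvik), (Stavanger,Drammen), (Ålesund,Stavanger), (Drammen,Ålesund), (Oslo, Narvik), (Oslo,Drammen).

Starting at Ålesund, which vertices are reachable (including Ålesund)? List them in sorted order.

Ålesund, Drammen, Kristiansand, Molde, Narvik, Stavanger, Tromsø, Trondheim

Start at Ålesund.
Its neighbours: Narvik, Stavanger, Trondheim.
Then their neighbours: Drammen, Molde, Tromsø.
Then next layer: Kristiansand.
Nothing further is reachable.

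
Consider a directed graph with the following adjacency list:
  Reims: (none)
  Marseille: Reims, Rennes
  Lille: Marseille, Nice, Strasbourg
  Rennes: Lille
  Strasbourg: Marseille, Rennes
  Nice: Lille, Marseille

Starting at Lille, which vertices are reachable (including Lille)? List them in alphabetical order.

Start at Lille.
Its neighbours: Marseille, Nice, Strasbourg.
Then their neighbours: Reims, Rennes.
Every vertex is now reached.

Lille, Marseille, Nice, Reims, Rennes, Strasbourg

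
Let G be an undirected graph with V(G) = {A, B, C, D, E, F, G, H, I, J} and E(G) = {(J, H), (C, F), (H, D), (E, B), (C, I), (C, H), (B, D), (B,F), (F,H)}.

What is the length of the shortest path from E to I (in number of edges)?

Distance 0: E.
Distance 1: B.
Distance 2: D, F.
Distance 3: C, H.
Distance 4: I, J — contains I.

4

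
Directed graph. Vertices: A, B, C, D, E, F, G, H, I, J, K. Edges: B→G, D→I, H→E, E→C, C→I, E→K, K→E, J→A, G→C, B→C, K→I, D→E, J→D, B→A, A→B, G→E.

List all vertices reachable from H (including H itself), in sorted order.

Start at H.
Its neighbours: E.
Then their neighbours: C, K.
Then next layer: I.
Nothing further is reachable.

C, E, H, I, K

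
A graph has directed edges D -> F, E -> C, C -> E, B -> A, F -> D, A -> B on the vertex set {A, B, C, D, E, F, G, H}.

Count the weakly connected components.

5

From A: component {A, B}.
From C: component {C, E}.
From D: component {D, F}.
From G: component {G}.
From H: component {H}.
That's 5 components.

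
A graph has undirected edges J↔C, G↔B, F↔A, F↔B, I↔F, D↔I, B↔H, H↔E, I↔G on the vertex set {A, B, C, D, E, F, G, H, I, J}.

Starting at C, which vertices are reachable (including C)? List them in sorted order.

Start at C.
Its neighbours: J.
Nothing further is reachable.

C, J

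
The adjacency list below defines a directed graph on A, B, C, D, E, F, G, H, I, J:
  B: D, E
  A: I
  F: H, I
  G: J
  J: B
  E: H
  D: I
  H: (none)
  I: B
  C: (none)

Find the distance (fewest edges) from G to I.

4

Distance 0: G.
Distance 1: J.
Distance 2: B.
Distance 3: D, E.
Distance 4: H, I — contains I.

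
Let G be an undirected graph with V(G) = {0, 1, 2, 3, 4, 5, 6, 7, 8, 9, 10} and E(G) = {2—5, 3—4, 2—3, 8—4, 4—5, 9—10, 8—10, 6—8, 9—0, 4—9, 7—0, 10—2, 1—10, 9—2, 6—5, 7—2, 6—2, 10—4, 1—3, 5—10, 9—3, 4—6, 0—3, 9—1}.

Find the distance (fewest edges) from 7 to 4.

3

Distance 0: 7.
Distance 1: 0, 2.
Distance 2: 3, 5, 6, 9, 10.
Distance 3: 1, 4, 8 — contains 4.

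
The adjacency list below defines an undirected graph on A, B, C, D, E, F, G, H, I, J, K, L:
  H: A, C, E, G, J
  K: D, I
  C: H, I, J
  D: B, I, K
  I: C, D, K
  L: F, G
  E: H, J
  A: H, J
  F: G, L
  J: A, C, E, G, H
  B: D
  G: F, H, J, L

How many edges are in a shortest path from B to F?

6

Distance 0: B.
Distance 1: D.
Distance 2: I, K.
Distance 3: C.
Distance 4: H, J.
Distance 5: A, E, G.
Distance 6: F, L — contains F.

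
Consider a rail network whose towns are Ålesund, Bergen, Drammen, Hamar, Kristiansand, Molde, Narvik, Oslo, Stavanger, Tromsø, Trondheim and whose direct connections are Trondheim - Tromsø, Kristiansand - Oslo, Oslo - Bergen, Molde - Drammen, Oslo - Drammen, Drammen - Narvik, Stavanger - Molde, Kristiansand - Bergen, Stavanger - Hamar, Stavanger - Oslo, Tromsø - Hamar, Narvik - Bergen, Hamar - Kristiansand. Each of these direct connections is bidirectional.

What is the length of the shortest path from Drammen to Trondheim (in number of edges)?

Distance 0: Drammen.
Distance 1: Molde, Narvik, Oslo.
Distance 2: Bergen, Kristiansand, Stavanger.
Distance 3: Hamar.
Distance 4: Tromsø.
Distance 5: Trondheim — contains Trondheim.

5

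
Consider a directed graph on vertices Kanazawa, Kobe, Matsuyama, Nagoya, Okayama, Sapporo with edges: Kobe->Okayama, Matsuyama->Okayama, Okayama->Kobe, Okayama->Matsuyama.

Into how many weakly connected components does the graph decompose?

From Kanazawa: component {Kanazawa}.
From Kobe: component {Kobe, Matsuyama, Okayama}.
From Nagoya: component {Nagoya}.
From Sapporo: component {Sapporo}.
That's 4 components.

4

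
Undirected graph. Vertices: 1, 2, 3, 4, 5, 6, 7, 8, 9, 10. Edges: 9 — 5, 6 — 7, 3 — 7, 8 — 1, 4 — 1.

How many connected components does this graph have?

From 1: component {1, 4, 8}.
From 2: component {2}.
From 3: component {3, 6, 7}.
From 5: component {5, 9}.
From 10: component {10}.
That's 5 components.

5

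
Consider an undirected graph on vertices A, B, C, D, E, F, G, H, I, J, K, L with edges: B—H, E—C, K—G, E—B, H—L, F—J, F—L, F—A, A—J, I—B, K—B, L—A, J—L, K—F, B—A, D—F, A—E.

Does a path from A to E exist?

Yes

Explore from A.
Distance 1: reach B, E, F, J, L.
Found E.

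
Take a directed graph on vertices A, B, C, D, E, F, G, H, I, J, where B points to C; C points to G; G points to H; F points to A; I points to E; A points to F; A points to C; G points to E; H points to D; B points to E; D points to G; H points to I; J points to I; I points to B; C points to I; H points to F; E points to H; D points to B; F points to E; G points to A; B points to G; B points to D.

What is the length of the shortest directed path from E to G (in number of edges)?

3

Distance 0: E.
Distance 1: H.
Distance 2: D, F, I.
Distance 3: A, B, G — contains G.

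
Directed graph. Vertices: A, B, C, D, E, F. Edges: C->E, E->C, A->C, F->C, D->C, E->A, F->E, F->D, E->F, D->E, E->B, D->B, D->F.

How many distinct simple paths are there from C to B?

C→E→B
C→E→F→D→B

2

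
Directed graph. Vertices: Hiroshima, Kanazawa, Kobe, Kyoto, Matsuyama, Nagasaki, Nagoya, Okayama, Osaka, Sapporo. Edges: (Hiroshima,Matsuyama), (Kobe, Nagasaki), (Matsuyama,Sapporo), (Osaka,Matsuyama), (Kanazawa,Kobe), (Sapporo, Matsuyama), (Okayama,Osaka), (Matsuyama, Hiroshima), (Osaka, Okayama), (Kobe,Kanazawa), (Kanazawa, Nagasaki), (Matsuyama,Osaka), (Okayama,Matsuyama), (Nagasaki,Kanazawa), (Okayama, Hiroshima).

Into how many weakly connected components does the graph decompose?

4

From Hiroshima: component {Hiroshima, Matsuyama, Okayama, Osaka, Sapporo}.
From Kanazawa: component {Kanazawa, Kobe, Nagasaki}.
From Kyoto: component {Kyoto}.
From Nagoya: component {Nagoya}.
That's 4 components.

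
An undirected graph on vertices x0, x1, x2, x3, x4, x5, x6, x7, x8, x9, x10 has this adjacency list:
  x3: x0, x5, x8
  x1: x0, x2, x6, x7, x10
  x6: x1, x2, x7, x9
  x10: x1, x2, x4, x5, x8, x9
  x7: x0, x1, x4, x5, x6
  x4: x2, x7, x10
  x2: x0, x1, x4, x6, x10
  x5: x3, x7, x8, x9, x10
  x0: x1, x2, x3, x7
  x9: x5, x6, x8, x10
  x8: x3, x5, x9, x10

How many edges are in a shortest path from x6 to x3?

Distance 0: x6.
Distance 1: x1, x2, x7, x9.
Distance 2: x0, x4, x5, x8, x10.
Distance 3: x3 — contains x3.

3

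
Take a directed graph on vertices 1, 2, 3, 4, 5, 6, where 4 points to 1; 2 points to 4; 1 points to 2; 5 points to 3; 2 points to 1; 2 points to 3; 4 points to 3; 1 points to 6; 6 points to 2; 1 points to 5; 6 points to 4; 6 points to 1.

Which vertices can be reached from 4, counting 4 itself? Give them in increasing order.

1, 2, 3, 4, 5, 6

Start at 4.
Its neighbours: 1, 3.
Then their neighbours: 2, 5, 6.
Every vertex is now reached.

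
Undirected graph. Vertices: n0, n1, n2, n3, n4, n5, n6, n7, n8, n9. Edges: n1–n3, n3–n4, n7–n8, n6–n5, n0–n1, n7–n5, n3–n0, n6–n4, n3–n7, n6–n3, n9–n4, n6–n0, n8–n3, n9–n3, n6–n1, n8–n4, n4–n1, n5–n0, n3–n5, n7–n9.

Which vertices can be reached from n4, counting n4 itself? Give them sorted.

Start at n4.
Its neighbours: n1, n3, n6, n8, n9.
Then their neighbours: n0, n5, n7.
Nothing further is reachable.

n0, n1, n3, n4, n5, n6, n7, n8, n9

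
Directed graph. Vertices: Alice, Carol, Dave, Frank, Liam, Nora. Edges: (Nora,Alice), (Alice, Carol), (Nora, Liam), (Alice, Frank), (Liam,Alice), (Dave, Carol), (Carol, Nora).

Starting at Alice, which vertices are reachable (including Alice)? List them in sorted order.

Alice, Carol, Frank, Liam, Nora

Start at Alice.
Its neighbours: Carol, Frank.
Then their neighbours: Nora.
Then next layer: Liam.
Nothing further is reachable.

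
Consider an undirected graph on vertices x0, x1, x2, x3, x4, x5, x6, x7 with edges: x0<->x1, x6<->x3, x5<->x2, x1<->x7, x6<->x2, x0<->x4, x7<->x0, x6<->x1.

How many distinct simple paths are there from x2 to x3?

x2–x6–x3

1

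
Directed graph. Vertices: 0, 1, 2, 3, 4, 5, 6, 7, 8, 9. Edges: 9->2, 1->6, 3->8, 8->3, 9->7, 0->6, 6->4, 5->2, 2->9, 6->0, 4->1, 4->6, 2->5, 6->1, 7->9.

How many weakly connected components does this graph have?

3

From 0: component {0, 1, 4, 6}.
From 2: component {2, 5, 7, 9}.
From 3: component {3, 8}.
That's 3 components.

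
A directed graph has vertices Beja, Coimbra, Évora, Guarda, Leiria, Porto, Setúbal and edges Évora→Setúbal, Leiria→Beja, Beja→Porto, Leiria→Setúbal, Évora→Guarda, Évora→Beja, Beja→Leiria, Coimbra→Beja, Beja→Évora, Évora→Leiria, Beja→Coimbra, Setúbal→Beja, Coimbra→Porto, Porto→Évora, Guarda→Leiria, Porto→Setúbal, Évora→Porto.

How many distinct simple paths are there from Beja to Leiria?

7

Beja→Coimbra→Porto→Évora→Guarda→Leiria
Beja→Coimbra→Porto→Évora→Leiria
Beja→Évora→Guarda→Leiria
Beja→Évora→Leiria
Beja→Leiria
Beja→Porto→Évora→Guarda→Leiria
Beja→Porto→Évora→Leiria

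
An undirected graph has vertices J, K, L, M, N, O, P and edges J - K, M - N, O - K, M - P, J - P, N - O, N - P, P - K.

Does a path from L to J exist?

No

L has no edges, so nothing is reachable from it.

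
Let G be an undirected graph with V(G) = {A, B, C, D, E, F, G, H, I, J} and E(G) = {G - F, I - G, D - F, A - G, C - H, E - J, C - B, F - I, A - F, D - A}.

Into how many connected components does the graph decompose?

From A: component {A, D, F, G, I}.
From B: component {B, C, H}.
From E: component {E, J}.
That's 3 components.

3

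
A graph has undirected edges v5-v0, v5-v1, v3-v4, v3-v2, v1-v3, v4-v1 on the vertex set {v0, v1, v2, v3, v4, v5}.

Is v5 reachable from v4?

Yes

Explore from v4.
Distance 1: reach v1, v3.
Distance 2: reach v2, v5.
Found v5.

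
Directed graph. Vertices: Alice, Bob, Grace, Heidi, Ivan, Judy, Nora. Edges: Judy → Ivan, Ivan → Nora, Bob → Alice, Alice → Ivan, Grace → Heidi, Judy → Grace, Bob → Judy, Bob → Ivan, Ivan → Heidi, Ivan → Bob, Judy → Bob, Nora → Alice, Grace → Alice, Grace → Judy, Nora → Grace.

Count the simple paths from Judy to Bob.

Judy→Bob
Judy→Grace→Alice→Ivan→Bob
Judy→Ivan→Bob

3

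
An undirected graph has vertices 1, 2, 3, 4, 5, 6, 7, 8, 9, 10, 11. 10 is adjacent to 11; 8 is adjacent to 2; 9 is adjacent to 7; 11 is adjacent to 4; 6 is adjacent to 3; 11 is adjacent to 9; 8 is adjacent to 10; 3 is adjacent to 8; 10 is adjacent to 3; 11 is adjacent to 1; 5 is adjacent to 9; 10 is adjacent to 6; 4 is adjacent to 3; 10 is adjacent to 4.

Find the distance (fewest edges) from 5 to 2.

Distance 0: 5.
Distance 1: 9.
Distance 2: 7, 11.
Distance 3: 1, 4, 10.
Distance 4: 3, 6, 8.
Distance 5: 2 — contains 2.

5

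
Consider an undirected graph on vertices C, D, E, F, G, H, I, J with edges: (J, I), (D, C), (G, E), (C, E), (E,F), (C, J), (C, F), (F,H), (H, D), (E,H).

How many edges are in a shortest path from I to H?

4

Distance 0: I.
Distance 1: J.
Distance 2: C.
Distance 3: D, E, F.
Distance 4: G, H — contains H.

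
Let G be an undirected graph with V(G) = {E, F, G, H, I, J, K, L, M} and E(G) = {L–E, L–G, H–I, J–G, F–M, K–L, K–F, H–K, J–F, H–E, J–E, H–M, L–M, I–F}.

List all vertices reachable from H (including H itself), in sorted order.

E, F, G, H, I, J, K, L, M

Start at H.
Its neighbours: E, I, K, M.
Then their neighbours: F, J, L.
Then next layer: G.
Every vertex is now reached.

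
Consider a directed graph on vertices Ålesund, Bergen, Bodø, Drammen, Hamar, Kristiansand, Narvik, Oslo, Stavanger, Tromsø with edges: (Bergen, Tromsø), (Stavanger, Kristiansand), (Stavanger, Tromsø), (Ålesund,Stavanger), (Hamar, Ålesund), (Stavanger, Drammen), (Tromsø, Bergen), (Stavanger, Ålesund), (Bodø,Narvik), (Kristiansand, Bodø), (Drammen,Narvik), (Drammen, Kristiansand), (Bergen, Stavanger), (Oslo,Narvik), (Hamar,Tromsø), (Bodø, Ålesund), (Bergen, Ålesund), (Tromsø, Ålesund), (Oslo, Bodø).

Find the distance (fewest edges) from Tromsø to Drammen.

3

Distance 0: Tromsø.
Distance 1: Ålesund, Bergen.
Distance 2: Stavanger.
Distance 3: Drammen, Kristiansand — contains Drammen.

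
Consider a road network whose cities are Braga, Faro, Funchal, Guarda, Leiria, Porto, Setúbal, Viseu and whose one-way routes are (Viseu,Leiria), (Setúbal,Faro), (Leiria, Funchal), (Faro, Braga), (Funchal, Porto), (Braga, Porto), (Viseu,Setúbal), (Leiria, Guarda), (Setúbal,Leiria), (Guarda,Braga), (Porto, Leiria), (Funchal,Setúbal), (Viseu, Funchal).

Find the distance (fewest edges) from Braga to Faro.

5

Distance 0: Braga.
Distance 1: Porto.
Distance 2: Leiria.
Distance 3: Funchal, Guarda.
Distance 4: Setúbal.
Distance 5: Faro — contains Faro.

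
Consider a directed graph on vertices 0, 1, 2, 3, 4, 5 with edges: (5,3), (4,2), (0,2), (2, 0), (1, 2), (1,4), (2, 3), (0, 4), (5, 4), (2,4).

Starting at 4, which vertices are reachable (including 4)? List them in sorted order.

Start at 4.
Its neighbours: 2.
Then their neighbours: 0, 3.
Nothing further is reachable.

0, 2, 3, 4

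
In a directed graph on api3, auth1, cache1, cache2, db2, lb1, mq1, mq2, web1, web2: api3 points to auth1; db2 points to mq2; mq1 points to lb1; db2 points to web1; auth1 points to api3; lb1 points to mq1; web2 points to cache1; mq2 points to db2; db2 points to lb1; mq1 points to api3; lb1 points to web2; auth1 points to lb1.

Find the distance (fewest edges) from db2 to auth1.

Distance 0: db2.
Distance 1: lb1, mq2, web1.
Distance 2: mq1, web2.
Distance 3: api3, cache1.
Distance 4: auth1 — contains auth1.

4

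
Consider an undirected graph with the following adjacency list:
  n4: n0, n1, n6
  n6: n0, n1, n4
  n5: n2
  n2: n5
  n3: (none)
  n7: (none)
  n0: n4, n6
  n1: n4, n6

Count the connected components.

From n0: component {n0, n1, n4, n6}.
From n2: component {n2, n5}.
From n3: component {n3}.
From n7: component {n7}.
That's 4 components.

4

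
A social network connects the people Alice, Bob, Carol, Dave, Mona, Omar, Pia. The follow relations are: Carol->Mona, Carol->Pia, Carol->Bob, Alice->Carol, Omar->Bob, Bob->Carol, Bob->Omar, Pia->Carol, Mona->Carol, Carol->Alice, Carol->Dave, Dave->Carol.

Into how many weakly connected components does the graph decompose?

1

From Alice: component {Alice, Bob, Carol, Dave, Mona, Omar, Pia}.
That's 1 component.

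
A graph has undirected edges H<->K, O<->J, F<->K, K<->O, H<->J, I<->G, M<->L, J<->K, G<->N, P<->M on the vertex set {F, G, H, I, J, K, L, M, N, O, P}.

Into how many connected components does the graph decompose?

3

From F: component {F, H, J, K, O}.
From G: component {G, I, N}.
From L: component {L, M, P}.
That's 3 components.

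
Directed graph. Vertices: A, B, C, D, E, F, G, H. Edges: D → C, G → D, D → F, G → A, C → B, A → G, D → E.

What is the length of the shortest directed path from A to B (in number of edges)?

4

Distance 0: A.
Distance 1: G.
Distance 2: D.
Distance 3: C, E, F.
Distance 4: B — contains B.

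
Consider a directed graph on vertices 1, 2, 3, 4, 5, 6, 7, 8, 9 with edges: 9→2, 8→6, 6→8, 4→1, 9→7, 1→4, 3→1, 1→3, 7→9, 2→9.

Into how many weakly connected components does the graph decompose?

From 1: component {1, 3, 4}.
From 2: component {2, 7, 9}.
From 5: component {5}.
From 6: component {6, 8}.
That's 4 components.

4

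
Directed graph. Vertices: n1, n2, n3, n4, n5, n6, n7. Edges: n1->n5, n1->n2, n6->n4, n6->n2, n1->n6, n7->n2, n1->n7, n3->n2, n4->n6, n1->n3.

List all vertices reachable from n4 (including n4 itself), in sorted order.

Start at n4.
Its neighbours: n6.
Then their neighbours: n2.
Nothing further is reachable.

n2, n4, n6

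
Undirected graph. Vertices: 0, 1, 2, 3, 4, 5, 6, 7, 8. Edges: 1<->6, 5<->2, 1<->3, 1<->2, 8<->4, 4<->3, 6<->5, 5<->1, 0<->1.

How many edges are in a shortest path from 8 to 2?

Distance 0: 8.
Distance 1: 4.
Distance 2: 3.
Distance 3: 1.
Distance 4: 0, 2, 5, 6 — contains 2.

4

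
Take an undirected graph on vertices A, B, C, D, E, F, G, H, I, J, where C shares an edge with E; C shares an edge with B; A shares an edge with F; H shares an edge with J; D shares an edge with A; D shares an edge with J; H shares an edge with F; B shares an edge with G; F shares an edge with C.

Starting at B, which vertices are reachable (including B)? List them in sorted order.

Start at B.
Its neighbours: C, G.
Then their neighbours: E, F.
Then next layer: A, H.
Then next layer: D, J.
Nothing further is reachable.

A, B, C, D, E, F, G, H, J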